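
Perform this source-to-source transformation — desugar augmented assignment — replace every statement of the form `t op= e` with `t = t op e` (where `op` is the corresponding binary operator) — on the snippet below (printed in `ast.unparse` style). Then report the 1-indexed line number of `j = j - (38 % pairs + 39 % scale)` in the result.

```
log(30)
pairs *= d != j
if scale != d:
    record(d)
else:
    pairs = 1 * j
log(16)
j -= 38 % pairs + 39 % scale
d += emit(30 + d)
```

Transformed code:
log(30)
pairs = pairs * (d != j)
if scale != d:
    record(d)
else:
    pairs = 1 * j
log(16)
j = j - (38 % pairs + 39 % scale)
d = d + emit(30 + d)

8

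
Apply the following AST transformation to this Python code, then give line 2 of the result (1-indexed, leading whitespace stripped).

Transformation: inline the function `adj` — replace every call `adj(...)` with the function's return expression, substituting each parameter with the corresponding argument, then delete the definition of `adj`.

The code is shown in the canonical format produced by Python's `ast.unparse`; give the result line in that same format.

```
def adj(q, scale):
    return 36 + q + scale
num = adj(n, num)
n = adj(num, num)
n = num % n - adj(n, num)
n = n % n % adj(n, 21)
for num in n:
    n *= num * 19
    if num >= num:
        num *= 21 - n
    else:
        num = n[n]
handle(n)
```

n = 36 + num + num

Transformed code:
num = 36 + n + num
n = 36 + num + num
n = num % n - (36 + n + num)
n = n % n % (36 + n + 21)
for num in n:
    n *= num * 19
    if num >= num:
        num *= 21 - n
    else:
        num = n[n]
handle(n)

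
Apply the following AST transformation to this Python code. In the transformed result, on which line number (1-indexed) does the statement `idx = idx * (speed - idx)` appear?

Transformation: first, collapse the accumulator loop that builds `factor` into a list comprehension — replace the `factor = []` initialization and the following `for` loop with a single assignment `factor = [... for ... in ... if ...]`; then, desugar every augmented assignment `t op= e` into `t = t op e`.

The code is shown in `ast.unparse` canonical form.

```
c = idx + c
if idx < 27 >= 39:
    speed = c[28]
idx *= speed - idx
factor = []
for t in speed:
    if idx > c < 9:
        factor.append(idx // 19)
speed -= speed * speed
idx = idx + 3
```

Transformed code:
c = idx + c
if idx < 27 >= 39:
    speed = c[28]
idx = idx * (speed - idx)
factor = [idx // 19 for t in speed if idx > c < 9]
speed = speed - speed * speed
idx = idx + 3

4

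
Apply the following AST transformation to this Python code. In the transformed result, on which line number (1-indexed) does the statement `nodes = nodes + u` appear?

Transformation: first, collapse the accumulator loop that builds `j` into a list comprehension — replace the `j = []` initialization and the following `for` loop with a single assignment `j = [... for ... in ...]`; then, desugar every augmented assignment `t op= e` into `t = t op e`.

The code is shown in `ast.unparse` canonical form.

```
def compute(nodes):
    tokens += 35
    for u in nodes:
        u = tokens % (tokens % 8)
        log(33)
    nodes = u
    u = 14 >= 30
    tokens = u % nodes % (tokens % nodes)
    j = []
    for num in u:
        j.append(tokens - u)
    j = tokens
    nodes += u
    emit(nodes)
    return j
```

Transformed code:
def compute(nodes):
    tokens = tokens + 35
    for u in nodes:
        u = tokens % (tokens % 8)
        log(33)
    nodes = u
    u = 14 >= 30
    tokens = u % nodes % (tokens % nodes)
    j = [tokens - u for num in u]
    j = tokens
    nodes = nodes + u
    emit(nodes)
    return j

11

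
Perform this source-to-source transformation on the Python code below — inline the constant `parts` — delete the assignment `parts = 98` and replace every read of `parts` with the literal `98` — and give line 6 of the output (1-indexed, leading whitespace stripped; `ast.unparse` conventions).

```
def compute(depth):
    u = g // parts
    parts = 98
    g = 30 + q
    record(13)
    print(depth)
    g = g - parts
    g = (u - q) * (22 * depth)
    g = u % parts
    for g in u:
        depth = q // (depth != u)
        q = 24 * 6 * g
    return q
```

Transformed code:
def compute(depth):
    u = g // 98
    g = 30 + q
    record(13)
    print(depth)
    g = g - 98
    g = (u - q) * (22 * depth)
    g = u % 98
    for g in u:
        depth = q // (depth != u)
        q = 24 * 6 * g
    return q

g = g - 98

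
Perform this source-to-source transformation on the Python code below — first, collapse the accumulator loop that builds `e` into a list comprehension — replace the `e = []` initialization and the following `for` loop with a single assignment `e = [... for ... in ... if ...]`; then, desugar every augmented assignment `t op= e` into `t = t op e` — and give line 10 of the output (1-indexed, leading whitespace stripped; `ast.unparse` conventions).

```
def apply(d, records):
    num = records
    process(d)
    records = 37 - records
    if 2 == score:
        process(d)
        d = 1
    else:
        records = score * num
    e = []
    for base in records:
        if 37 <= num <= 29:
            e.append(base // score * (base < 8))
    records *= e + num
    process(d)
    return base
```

Transformed code:
def apply(d, records):
    num = records
    process(d)
    records = 37 - records
    if 2 == score:
        process(d)
        d = 1
    else:
        records = score * num
    e = [base // score * (base < 8) for base in records if 37 <= num <= 29]
    records = records * (e + num)
    process(d)
    return base

e = [base // score * (base < 8) for base in records if 37 <= num <= 29]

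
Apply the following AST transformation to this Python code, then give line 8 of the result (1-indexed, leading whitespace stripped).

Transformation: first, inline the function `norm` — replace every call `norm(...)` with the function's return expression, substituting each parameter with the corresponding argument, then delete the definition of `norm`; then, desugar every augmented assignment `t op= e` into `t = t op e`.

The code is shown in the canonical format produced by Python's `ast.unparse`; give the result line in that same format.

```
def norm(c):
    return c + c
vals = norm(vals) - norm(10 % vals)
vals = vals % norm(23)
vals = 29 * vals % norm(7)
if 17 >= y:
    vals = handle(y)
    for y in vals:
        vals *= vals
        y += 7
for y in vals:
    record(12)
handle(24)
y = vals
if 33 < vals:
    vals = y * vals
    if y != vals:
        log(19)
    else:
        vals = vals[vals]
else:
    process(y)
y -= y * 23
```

y = y + 7

Transformed code:
vals = vals + vals - (10 % vals + 10 % vals)
vals = vals % (23 + 23)
vals = 29 * vals % (7 + 7)
if 17 >= y:
    vals = handle(y)
    for y in vals:
        vals = vals * vals
        y = y + 7
for y in vals:
    record(12)
handle(24)
y = vals
if 33 < vals:
    vals = y * vals
    if y != vals:
        log(19)
    else:
        vals = vals[vals]
else:
    process(y)
y = y - y * 23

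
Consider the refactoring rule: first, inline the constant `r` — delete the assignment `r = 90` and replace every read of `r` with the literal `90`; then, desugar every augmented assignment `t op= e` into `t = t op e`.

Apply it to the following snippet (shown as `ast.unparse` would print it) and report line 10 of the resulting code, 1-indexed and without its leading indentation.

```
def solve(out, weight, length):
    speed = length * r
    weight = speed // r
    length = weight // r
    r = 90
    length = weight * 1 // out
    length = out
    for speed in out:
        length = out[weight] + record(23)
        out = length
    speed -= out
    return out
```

Transformed code:
def solve(out, weight, length):
    speed = length * 90
    weight = speed // 90
    length = weight // 90
    length = weight * 1 // out
    length = out
    for speed in out:
        length = out[weight] + record(23)
        out = length
    speed = speed - out
    return out

speed = speed - out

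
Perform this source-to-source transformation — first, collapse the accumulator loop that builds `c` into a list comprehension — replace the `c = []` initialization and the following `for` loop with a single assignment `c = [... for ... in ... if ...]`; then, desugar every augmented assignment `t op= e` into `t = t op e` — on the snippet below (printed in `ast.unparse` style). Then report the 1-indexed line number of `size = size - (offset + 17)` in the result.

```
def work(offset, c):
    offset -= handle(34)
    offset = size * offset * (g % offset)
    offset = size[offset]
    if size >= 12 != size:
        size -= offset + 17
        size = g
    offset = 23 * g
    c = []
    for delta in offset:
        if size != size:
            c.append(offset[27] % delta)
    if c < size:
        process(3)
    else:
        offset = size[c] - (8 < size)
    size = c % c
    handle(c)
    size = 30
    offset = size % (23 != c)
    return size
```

Transformed code:
def work(offset, c):
    offset = offset - handle(34)
    offset = size * offset * (g % offset)
    offset = size[offset]
    if size >= 12 != size:
        size = size - (offset + 17)
        size = g
    offset = 23 * g
    c = [offset[27] % delta for delta in offset if size != size]
    if c < size:
        process(3)
    else:
        offset = size[c] - (8 < size)
    size = c % c
    handle(c)
    size = 30
    offset = size % (23 != c)
    return size

6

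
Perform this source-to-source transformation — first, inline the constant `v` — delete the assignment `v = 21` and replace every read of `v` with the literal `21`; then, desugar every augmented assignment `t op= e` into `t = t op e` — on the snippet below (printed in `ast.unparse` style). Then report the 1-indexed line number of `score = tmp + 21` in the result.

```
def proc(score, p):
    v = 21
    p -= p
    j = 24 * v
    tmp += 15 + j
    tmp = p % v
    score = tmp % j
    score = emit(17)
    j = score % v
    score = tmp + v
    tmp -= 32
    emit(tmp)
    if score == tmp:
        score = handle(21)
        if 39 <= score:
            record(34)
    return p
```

9

Transformed code:
def proc(score, p):
    p = p - p
    j = 24 * 21
    tmp = tmp + (15 + j)
    tmp = p % 21
    score = tmp % j
    score = emit(17)
    j = score % 21
    score = tmp + 21
    tmp = tmp - 32
    emit(tmp)
    if score == tmp:
        score = handle(21)
        if 39 <= score:
            record(34)
    return p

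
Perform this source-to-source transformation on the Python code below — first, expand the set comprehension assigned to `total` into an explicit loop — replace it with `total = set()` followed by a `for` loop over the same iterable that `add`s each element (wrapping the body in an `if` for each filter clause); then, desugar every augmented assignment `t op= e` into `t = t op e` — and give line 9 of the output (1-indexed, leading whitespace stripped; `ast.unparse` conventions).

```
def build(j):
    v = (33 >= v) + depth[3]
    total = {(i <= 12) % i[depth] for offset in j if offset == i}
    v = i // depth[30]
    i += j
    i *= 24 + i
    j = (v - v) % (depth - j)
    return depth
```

Transformed code:
def build(j):
    v = (33 >= v) + depth[3]
    total = set()
    for offset in j:
        if offset == i:
            total.add((i <= 12) % i[depth])
    v = i // depth[30]
    i = i + j
    i = i * (24 + i)
    j = (v - v) % (depth - j)
    return depth

i = i * (24 + i)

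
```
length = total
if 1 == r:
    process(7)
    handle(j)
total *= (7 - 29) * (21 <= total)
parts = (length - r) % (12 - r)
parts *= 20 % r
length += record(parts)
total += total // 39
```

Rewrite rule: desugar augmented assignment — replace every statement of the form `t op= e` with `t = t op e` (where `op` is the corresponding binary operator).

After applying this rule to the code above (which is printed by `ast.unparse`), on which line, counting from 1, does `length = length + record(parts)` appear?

8

Transformed code:
length = total
if 1 == r:
    process(7)
    handle(j)
total = total * ((7 - 29) * (21 <= total))
parts = (length - r) % (12 - r)
parts = parts * (20 % r)
length = length + record(parts)
total = total + total // 39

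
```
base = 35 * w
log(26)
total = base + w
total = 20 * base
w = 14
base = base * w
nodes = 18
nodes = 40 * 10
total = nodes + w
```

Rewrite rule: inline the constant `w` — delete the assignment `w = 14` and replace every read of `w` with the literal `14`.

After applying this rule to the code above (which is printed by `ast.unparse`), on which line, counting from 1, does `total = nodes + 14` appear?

Transformed code:
base = 35 * 14
log(26)
total = base + 14
total = 20 * base
base = base * 14
nodes = 18
nodes = 40 * 10
total = nodes + 14

8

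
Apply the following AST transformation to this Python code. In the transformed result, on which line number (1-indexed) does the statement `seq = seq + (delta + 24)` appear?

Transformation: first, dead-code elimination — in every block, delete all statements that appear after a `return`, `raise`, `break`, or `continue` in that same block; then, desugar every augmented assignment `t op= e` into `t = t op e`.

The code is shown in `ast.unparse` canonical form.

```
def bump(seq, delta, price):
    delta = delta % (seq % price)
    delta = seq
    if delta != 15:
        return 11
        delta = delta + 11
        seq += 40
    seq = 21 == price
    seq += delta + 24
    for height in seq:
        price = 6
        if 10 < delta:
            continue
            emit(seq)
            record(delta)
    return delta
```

Transformed code:
def bump(seq, delta, price):
    delta = delta % (seq % price)
    delta = seq
    if delta != 15:
        return 11
    seq = 21 == price
    seq = seq + (delta + 24)
    for height in seq:
        price = 6
        if 10 < delta:
            continue
    return delta

7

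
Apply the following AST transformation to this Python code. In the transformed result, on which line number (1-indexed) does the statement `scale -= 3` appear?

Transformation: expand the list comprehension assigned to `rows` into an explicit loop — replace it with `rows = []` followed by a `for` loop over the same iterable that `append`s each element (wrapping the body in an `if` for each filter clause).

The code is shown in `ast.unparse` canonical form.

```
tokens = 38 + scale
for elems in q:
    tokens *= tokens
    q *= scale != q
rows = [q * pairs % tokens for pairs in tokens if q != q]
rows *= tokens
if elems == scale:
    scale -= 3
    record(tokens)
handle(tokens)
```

11

Transformed code:
tokens = 38 + scale
for elems in q:
    tokens *= tokens
    q *= scale != q
rows = []
for pairs in tokens:
    if q != q:
        rows.append(q * pairs % tokens)
rows *= tokens
if elems == scale:
    scale -= 3
    record(tokens)
handle(tokens)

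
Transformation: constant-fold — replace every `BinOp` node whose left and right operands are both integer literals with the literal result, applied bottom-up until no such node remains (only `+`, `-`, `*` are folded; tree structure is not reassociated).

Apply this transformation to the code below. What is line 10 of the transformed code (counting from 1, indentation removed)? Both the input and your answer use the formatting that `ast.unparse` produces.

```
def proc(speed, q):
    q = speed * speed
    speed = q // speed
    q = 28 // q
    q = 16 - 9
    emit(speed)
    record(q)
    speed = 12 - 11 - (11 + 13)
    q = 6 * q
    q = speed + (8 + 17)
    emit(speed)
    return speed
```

Transformed code:
def proc(speed, q):
    q = speed * speed
    speed = q // speed
    q = 28 // q
    q = 7
    emit(speed)
    record(q)
    speed = -23
    q = 6 * q
    q = speed + 25
    emit(speed)
    return speed

q = speed + 25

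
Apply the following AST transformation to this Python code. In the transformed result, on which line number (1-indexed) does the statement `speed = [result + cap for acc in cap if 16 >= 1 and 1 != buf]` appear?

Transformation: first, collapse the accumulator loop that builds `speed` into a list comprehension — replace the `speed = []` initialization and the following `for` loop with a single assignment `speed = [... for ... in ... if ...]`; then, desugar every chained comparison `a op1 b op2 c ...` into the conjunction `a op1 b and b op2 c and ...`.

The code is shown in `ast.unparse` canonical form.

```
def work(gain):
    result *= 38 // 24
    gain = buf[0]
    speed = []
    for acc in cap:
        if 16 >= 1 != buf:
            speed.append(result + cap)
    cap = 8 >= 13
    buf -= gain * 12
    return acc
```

Transformed code:
def work(gain):
    result *= 38 // 24
    gain = buf[0]
    speed = [result + cap for acc in cap if 16 >= 1 and 1 != buf]
    cap = 8 >= 13
    buf -= gain * 12
    return acc

4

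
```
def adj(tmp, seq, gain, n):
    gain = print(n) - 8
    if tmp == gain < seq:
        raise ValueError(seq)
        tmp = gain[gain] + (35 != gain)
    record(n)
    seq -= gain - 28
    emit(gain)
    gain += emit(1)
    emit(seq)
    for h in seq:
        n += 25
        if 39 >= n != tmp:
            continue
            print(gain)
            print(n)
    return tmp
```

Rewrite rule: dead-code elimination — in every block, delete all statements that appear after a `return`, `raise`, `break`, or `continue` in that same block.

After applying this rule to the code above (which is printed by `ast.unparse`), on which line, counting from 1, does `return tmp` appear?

Transformed code:
def adj(tmp, seq, gain, n):
    gain = print(n) - 8
    if tmp == gain < seq:
        raise ValueError(seq)
    record(n)
    seq -= gain - 28
    emit(gain)
    gain += emit(1)
    emit(seq)
    for h in seq:
        n += 25
        if 39 >= n != tmp:
            continue
    return tmp

14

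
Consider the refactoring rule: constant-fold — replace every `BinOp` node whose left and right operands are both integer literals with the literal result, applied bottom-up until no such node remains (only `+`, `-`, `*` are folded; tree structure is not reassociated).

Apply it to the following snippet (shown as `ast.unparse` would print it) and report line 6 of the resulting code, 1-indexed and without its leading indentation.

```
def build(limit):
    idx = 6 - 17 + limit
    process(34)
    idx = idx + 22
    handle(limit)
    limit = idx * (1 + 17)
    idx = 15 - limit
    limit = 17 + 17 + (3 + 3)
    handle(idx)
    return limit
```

Transformed code:
def build(limit):
    idx = -11 + limit
    process(34)
    idx = idx + 22
    handle(limit)
    limit = idx * 18
    idx = 15 - limit
    limit = 40
    handle(idx)
    return limit

limit = idx * 18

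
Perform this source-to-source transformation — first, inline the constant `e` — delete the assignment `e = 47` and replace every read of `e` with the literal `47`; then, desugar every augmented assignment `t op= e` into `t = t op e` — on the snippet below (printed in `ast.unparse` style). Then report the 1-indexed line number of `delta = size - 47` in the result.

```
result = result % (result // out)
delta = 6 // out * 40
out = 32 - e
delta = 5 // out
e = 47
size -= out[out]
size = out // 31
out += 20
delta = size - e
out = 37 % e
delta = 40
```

8

Transformed code:
result = result % (result // out)
delta = 6 // out * 40
out = 32 - 47
delta = 5 // out
size = size - out[out]
size = out // 31
out = out + 20
delta = size - 47
out = 37 % 47
delta = 40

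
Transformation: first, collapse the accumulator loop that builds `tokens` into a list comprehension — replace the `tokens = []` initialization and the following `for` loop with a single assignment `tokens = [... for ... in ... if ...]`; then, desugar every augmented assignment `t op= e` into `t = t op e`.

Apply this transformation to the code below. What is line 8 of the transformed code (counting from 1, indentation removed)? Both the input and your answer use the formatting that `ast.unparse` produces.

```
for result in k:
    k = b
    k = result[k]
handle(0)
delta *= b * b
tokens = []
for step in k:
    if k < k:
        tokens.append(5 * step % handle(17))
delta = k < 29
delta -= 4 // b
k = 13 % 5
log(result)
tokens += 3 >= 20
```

delta = delta - 4 // b

Transformed code:
for result in k:
    k = b
    k = result[k]
handle(0)
delta = delta * (b * b)
tokens = [5 * step % handle(17) for step in k if k < k]
delta = k < 29
delta = delta - 4 // b
k = 13 % 5
log(result)
tokens = tokens + (3 >= 20)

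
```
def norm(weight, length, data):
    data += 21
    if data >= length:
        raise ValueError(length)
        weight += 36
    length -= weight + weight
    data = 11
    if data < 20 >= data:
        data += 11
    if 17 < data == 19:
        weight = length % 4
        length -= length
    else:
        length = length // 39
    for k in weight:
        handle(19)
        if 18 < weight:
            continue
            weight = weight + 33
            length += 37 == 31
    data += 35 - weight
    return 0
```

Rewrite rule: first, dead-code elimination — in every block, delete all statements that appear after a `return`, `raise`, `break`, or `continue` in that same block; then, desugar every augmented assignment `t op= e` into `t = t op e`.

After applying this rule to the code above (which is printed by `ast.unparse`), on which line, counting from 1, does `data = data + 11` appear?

8

Transformed code:
def norm(weight, length, data):
    data = data + 21
    if data >= length:
        raise ValueError(length)
    length = length - (weight + weight)
    data = 11
    if data < 20 >= data:
        data = data + 11
    if 17 < data == 19:
        weight = length % 4
        length = length - length
    else:
        length = length // 39
    for k in weight:
        handle(19)
        if 18 < weight:
            continue
    data = data + (35 - weight)
    return 0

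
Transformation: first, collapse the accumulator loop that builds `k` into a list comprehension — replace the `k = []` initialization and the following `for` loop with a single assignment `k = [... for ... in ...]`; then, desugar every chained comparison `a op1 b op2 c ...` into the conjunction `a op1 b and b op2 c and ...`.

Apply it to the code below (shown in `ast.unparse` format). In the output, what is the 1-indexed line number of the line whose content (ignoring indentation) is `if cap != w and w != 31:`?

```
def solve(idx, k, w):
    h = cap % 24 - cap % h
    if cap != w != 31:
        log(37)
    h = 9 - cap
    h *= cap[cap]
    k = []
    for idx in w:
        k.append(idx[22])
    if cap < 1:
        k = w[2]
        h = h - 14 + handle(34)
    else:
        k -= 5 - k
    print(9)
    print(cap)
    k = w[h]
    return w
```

Transformed code:
def solve(idx, k, w):
    h = cap % 24 - cap % h
    if cap != w and w != 31:
        log(37)
    h = 9 - cap
    h *= cap[cap]
    k = [idx[22] for idx in w]
    if cap < 1:
        k = w[2]
        h = h - 14 + handle(34)
    else:
        k -= 5 - k
    print(9)
    print(cap)
    k = w[h]
    return w

3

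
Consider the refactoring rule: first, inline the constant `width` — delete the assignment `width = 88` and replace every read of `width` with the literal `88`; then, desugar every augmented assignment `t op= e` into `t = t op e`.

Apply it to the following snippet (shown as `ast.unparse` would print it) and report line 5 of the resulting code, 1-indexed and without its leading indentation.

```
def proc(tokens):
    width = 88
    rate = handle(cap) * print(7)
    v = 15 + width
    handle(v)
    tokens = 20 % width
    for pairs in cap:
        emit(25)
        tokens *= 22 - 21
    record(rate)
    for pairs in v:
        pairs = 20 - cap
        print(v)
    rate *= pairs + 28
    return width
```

Transformed code:
def proc(tokens):
    rate = handle(cap) * print(7)
    v = 15 + 88
    handle(v)
    tokens = 20 % 88
    for pairs in cap:
        emit(25)
        tokens = tokens * (22 - 21)
    record(rate)
    for pairs in v:
        pairs = 20 - cap
        print(v)
    rate = rate * (pairs + 28)
    return 88

tokens = 20 % 88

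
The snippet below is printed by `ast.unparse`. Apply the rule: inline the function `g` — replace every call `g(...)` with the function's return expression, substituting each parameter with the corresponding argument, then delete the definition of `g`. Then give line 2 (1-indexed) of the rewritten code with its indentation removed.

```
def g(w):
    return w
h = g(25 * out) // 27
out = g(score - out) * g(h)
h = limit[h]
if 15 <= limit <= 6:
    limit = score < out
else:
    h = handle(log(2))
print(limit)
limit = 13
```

Transformed code:
h = 25 * out // 27
out = (score - out) * h
h = limit[h]
if 15 <= limit <= 6:
    limit = score < out
else:
    h = handle(log(2))
print(limit)
limit = 13

out = (score - out) * h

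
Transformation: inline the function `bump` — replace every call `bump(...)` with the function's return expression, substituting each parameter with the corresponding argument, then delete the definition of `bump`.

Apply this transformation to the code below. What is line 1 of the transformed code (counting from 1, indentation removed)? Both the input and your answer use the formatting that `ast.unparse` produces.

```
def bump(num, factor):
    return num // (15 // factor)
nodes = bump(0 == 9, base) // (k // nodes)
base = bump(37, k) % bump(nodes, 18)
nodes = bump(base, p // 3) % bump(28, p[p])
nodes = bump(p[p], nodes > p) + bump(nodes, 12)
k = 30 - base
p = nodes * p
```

Transformed code:
nodes = (0 == 9) // (15 // base) // (k // nodes)
base = 37 // (15 // k) % (nodes // (15 // 18))
nodes = base // (15 // (p // 3)) % (28 // (15 // p[p]))
nodes = p[p] // (15 // (nodes > p)) + nodes // (15 // 12)
k = 30 - base
p = nodes * p

nodes = (0 == 9) // (15 // base) // (k // nodes)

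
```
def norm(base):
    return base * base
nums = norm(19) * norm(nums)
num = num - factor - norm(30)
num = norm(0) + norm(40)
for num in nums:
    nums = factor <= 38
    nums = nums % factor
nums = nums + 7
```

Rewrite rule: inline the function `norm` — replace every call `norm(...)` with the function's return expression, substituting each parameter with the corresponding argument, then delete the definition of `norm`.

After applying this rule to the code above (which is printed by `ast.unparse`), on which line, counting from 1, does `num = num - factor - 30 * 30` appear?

Transformed code:
nums = 19 * 19 * (nums * nums)
num = num - factor - 30 * 30
num = 0 * 0 + 40 * 40
for num in nums:
    nums = factor <= 38
    nums = nums % factor
nums = nums + 7

2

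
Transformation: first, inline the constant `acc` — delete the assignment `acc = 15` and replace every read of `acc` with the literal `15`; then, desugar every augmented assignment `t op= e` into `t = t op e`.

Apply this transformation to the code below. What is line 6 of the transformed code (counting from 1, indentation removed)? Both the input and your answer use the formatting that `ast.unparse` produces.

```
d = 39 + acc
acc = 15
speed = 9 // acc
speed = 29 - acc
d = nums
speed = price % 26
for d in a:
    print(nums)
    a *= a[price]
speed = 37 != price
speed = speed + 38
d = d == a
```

for d in a:

Transformed code:
d = 39 + 15
speed = 9 // 15
speed = 29 - 15
d = nums
speed = price % 26
for d in a:
    print(nums)
    a = a * a[price]
speed = 37 != price
speed = speed + 38
d = d == a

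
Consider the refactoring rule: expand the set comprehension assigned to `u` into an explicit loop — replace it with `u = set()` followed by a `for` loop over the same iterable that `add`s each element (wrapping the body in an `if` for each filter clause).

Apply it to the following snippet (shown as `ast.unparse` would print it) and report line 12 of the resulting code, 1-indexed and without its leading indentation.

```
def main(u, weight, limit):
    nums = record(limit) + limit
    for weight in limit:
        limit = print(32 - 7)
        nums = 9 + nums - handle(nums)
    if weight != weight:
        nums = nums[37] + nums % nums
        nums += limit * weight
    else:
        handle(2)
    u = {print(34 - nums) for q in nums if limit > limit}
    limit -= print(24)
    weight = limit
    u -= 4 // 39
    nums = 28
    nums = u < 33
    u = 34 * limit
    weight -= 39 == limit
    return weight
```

Transformed code:
def main(u, weight, limit):
    nums = record(limit) + limit
    for weight in limit:
        limit = print(32 - 7)
        nums = 9 + nums - handle(nums)
    if weight != weight:
        nums = nums[37] + nums % nums
        nums += limit * weight
    else:
        handle(2)
    u = set()
    for q in nums:
        if limit > limit:
            u.add(print(34 - nums))
    limit -= print(24)
    weight = limit
    u -= 4 // 39
    nums = 28
    nums = u < 33
    u = 34 * limit
    weight -= 39 == limit
    return weight

for q in nums:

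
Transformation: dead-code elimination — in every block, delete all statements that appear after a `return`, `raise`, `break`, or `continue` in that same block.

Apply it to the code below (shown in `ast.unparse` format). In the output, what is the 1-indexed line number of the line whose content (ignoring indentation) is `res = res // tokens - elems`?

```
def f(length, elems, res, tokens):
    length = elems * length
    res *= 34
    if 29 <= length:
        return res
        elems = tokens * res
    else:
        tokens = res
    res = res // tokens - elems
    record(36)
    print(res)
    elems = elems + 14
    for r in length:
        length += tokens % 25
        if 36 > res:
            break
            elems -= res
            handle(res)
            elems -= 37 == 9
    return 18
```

Transformed code:
def f(length, elems, res, tokens):
    length = elems * length
    res *= 34
    if 29 <= length:
        return res
    else:
        tokens = res
    res = res // tokens - elems
    record(36)
    print(res)
    elems = elems + 14
    for r in length:
        length += tokens % 25
        if 36 > res:
            break
    return 18

8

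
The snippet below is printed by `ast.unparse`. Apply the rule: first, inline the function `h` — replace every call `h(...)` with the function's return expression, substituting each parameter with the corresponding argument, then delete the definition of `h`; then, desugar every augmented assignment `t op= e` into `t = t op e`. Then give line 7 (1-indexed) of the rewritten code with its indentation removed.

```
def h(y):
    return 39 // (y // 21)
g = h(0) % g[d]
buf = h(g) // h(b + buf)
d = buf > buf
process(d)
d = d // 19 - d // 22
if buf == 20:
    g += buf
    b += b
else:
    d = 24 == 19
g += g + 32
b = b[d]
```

g = g + buf

Transformed code:
g = 39 // (0 // 21) % g[d]
buf = 39 // (g // 21) // (39 // ((b + buf) // 21))
d = buf > buf
process(d)
d = d // 19 - d // 22
if buf == 20:
    g = g + buf
    b = b + b
else:
    d = 24 == 19
g = g + (g + 32)
b = b[d]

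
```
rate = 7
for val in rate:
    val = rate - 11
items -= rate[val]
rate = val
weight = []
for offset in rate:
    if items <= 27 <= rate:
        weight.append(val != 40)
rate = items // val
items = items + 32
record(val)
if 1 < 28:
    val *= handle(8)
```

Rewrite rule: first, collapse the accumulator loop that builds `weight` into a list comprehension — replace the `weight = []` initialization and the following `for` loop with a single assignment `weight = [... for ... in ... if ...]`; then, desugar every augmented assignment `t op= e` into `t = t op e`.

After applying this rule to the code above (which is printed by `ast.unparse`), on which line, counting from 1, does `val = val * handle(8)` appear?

Transformed code:
rate = 7
for val in rate:
    val = rate - 11
items = items - rate[val]
rate = val
weight = [val != 40 for offset in rate if items <= 27 <= rate]
rate = items // val
items = items + 32
record(val)
if 1 < 28:
    val = val * handle(8)

11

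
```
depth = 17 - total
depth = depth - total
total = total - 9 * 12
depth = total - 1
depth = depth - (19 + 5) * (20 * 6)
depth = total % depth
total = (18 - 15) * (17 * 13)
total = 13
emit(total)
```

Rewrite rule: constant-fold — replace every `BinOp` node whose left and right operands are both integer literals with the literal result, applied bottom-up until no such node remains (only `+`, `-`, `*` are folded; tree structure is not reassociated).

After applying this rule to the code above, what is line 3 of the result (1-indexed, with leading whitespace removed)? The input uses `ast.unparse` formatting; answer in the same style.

total = total - 108

Transformed code:
depth = 17 - total
depth = depth - total
total = total - 108
depth = total - 1
depth = depth - 2880
depth = total % depth
total = 663
total = 13
emit(total)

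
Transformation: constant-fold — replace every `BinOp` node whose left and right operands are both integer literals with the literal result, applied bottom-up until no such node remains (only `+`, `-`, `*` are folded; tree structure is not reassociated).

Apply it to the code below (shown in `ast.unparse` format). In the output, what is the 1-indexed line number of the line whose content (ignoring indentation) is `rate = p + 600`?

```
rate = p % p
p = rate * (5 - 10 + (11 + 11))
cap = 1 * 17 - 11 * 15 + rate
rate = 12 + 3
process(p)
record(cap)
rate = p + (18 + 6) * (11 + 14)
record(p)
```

Transformed code:
rate = p % p
p = rate * 17
cap = -148 + rate
rate = 15
process(p)
record(cap)
rate = p + 600
record(p)

7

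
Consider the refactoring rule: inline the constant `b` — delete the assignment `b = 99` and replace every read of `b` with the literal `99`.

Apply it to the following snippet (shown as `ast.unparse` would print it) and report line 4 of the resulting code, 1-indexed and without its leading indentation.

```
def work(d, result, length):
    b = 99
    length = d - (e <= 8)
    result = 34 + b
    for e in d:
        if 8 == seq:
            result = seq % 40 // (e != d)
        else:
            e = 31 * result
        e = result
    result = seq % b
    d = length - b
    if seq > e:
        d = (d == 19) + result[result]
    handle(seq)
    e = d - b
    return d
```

for e in d:

Transformed code:
def work(d, result, length):
    length = d - (e <= 8)
    result = 34 + 99
    for e in d:
        if 8 == seq:
            result = seq % 40 // (e != d)
        else:
            e = 31 * result
        e = result
    result = seq % 99
    d = length - 99
    if seq > e:
        d = (d == 19) + result[result]
    handle(seq)
    e = d - 99
    return d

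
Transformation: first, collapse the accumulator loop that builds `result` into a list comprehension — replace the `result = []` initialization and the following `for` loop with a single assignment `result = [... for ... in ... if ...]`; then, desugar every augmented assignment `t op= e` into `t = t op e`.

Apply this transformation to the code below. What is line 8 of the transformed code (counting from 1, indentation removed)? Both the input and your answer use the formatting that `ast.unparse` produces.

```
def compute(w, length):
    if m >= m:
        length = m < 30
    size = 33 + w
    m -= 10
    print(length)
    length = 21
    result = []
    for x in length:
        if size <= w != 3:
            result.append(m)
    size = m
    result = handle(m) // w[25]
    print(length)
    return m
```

result = [m for x in length if size <= w != 3]

Transformed code:
def compute(w, length):
    if m >= m:
        length = m < 30
    size = 33 + w
    m = m - 10
    print(length)
    length = 21
    result = [m for x in length if size <= w != 3]
    size = m
    result = handle(m) // w[25]
    print(length)
    return m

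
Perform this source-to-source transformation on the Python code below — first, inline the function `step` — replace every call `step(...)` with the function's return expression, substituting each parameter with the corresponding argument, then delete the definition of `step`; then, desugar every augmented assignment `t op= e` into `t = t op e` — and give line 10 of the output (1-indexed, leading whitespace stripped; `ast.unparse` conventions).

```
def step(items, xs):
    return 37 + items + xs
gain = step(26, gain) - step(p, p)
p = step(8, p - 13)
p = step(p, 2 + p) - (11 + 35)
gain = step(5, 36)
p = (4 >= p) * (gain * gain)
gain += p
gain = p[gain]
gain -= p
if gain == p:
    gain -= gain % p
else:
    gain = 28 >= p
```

gain = gain - gain % p

Transformed code:
gain = 37 + 26 + gain - (37 + p + p)
p = 37 + 8 + (p - 13)
p = 37 + p + (2 + p) - (11 + 35)
gain = 37 + 5 + 36
p = (4 >= p) * (gain * gain)
gain = gain + p
gain = p[gain]
gain = gain - p
if gain == p:
    gain = gain - gain % p
else:
    gain = 28 >= p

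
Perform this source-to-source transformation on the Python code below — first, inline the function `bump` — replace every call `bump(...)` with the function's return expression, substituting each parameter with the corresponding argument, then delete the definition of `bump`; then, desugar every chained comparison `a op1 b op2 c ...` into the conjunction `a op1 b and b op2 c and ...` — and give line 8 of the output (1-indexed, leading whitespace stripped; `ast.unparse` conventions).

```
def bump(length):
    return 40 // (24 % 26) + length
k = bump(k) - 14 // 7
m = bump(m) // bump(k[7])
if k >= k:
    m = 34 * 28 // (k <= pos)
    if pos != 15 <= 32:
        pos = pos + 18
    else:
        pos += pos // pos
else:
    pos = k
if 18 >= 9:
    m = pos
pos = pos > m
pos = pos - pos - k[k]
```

pos += pos // pos

Transformed code:
k = 40 // (24 % 26) + k - 14 // 7
m = (40 // (24 % 26) + m) // (40 // (24 % 26) + k[7])
if k >= k:
    m = 34 * 28 // (k <= pos)
    if pos != 15 and 15 <= 32:
        pos = pos + 18
    else:
        pos += pos // pos
else:
    pos = k
if 18 >= 9:
    m = pos
pos = pos > m
pos = pos - pos - k[k]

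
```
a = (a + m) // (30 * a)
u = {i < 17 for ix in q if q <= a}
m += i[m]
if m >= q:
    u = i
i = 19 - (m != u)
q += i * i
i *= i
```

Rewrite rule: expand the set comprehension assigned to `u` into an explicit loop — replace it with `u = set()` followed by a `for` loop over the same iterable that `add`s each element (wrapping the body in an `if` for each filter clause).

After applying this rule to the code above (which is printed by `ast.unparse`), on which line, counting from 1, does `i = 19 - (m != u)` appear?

Transformed code:
a = (a + m) // (30 * a)
u = set()
for ix in q:
    if q <= a:
        u.add(i < 17)
m += i[m]
if m >= q:
    u = i
i = 19 - (m != u)
q += i * i
i *= i

9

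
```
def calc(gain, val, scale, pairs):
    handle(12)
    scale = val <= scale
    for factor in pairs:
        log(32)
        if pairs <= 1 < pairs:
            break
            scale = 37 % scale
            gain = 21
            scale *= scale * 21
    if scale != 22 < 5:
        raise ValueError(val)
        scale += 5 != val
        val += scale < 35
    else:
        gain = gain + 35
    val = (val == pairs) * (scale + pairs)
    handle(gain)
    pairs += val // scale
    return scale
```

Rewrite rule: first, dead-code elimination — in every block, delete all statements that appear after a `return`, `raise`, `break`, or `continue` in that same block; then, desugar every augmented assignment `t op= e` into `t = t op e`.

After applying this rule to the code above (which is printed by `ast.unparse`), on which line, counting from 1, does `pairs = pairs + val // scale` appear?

Transformed code:
def calc(gain, val, scale, pairs):
    handle(12)
    scale = val <= scale
    for factor in pairs:
        log(32)
        if pairs <= 1 < pairs:
            break
    if scale != 22 < 5:
        raise ValueError(val)
    else:
        gain = gain + 35
    val = (val == pairs) * (scale + pairs)
    handle(gain)
    pairs = pairs + val // scale
    return scale

14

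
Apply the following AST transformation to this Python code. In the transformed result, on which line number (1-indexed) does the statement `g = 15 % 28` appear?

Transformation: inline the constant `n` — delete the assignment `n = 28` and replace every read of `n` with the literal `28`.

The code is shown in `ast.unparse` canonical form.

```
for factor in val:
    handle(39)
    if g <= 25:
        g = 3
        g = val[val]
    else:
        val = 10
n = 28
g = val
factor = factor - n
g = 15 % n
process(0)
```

Transformed code:
for factor in val:
    handle(39)
    if g <= 25:
        g = 3
        g = val[val]
    else:
        val = 10
g = val
factor = factor - 28
g = 15 % 28
process(0)

10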